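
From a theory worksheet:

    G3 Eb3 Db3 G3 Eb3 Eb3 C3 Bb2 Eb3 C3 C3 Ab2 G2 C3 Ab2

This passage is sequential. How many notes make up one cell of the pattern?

5

Try groups of 5 (3 cells in 15 notes):
G3 Eb3 Db3 G3 Eb3 | Eb3 C3 Bb2 Eb3 C3 | C3 Ab2 G2 C3 Ab2
Every group is a transposition down a 3rd of the one before; no shorter unit works.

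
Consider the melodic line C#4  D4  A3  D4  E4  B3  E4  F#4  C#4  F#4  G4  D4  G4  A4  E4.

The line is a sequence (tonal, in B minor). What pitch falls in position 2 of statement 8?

The unit is 3 notes. Position-2 pitches of the 5 shown cells: D4, E4, F#4, G4, A4.
Each moves up a 2nd. Continuing: B4 → C#5 → D5.

D5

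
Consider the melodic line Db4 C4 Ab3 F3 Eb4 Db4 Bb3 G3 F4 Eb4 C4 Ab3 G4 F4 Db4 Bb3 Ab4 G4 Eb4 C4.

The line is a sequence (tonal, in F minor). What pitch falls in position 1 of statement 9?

The unit is 4 notes. Position-1 pitches of the 5 shown cells: Db4, Eb4, F4, G4, Ab4.
Extending up a 2nd: Bb4 → C5 → Db5 → Eb5.

Eb5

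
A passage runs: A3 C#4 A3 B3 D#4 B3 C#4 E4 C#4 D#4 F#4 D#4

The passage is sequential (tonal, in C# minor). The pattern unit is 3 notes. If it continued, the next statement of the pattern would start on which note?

Unit = 3 notes; the statements start on A3, B3, C#4, D#4, moving up a 2nd each time.
One more step up a 2nd gives E4.

E4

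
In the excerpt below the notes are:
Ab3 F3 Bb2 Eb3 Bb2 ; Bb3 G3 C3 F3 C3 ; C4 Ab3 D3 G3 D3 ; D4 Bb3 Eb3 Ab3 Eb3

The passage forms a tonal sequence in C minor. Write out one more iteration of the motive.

With a 5-note motive the entries are Ab3, Bb3, C4, D4, each up a 2nd from the previous.
From Eb4 the diatonic shape gives Eb4 C4 F3 Bb3 F3.

Eb4 C4 F3 Bb3 F3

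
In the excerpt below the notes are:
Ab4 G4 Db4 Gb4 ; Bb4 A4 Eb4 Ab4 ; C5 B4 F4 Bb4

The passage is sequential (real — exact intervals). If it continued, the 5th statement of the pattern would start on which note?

E5

Unit = 4 notes; the statements start on Ab4, Bb4, C5, moving up a 2nd each time.
Continuing: D5 → E5. Statement 5 starts on E5.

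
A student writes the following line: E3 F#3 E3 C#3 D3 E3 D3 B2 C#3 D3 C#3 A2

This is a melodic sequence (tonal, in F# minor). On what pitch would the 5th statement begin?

Unit = 4 notes; the statements start on E3, D3, C#3, moving down a 2nd each time.
Extending the heads down a 2nd: B2 → A2.

A2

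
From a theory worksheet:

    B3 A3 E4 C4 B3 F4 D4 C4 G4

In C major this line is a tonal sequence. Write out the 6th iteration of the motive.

With a 3-note motive the entries are B3, C4, D4, each up a 2nd from the previous.
Extending up a 2nd: E4 → F4 → G4.
So cell 6 is G4 F4 C5.

G4 F4 C5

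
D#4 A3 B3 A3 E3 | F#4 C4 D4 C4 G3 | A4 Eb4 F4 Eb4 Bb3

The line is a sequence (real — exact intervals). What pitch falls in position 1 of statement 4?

With 5-note cells, note 1 of each statement runs D#4, F#4, A4.
One more up a 3rd gives C5.

C5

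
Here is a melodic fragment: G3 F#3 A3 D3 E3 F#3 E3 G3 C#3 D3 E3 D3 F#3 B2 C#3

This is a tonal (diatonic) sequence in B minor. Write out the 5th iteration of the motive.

The 5-note cells begin on G3, F#3, E3 — each down a 2nd from the last.
Carrying on: D3 → C#3.
From C#3 the diatonic shape gives C#3 B2 D3 G2 A2.

C#3 B2 D3 G2 A2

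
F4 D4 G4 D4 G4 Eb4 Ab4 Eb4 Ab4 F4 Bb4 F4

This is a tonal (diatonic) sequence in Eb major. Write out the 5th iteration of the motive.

With a 4-note motive the entries are F4, G4, Ab4, each up a 2nd from the previous.
Continuing the starts: Bb4 → C5.
So cell 5 is C5 Ab4 D5 Ab4.

C5 Ab4 D5 Ab4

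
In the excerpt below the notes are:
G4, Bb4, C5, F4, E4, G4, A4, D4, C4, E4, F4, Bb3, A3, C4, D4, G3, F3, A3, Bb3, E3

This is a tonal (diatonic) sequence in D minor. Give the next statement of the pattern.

D3 F3 G3 C3

The 4-note cells begin on G4, E4, C4, A3, F3 — each down a 3rd from the last.
From D3 the diatonic shape gives D3 F3 G3 C3.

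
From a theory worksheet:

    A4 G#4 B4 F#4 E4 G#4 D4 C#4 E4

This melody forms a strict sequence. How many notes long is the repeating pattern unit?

There are 9 notes; a 3-note unit gives 3 cells:
A4 G#4 B4 | F#4 E4 G#4 | D4 C#4 E4
Every group is a transposition down a 3rd of the one before; no shorter unit works.

3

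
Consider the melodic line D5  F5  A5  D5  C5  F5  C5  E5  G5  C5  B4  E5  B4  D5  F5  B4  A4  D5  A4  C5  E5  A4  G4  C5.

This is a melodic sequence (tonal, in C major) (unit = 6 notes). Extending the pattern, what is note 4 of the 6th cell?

Grouping in 6s, the 4th note of each cell is D5, C5, B4, A4.
Carrying that down a 2nd forward: G4 → F4.

F4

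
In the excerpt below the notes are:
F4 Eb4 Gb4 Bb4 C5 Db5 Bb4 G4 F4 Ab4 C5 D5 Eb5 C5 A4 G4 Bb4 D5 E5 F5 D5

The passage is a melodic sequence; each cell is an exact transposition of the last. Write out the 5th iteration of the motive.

The 7-note cells begin on F4, G4, A4 — each up a 2nd from the last.
Carrying on: B4 → C#5.
Statement 5 starts on C#5 and keeps the same exact contour: C#5 B4 D5 F#5 G#5 A5 F#5.

C#5 B4 D5 F#5 G#5 A5 F#5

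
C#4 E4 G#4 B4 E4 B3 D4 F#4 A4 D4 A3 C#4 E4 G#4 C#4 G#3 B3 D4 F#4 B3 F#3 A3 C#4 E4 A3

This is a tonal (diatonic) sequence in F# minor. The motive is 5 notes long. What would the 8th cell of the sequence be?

Taking 5-note groups, the heads are C#4, B3, A3, G#3, F#3: the pattern moves down a 2nd.
Continuing the starts: E3 → D3 → C#3.
Statement 8 starts on C#3 and keeps the same diatonic contour: C#3 E3 G#3 B3 E3.

C#3 E3 G#3 B3 E3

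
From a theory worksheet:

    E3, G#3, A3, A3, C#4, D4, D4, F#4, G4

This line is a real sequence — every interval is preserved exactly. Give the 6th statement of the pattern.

F5 A5 Bb5

With a 3-note motive the entries are E3, A3, D4, each up a 4th from the previous.
Extending up a 4th: G4 → C5 → F5.
So cell 6 is F5 A5 Bb5.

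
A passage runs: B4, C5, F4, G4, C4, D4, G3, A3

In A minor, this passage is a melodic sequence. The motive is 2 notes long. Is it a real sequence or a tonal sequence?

Every note is diatonic to A minor.
Cell 1 has +1 semitones from note 1 to 2, but cell 2 has +2 — the interval quality changes while the contour stays the same, which is the hallmark of a tonal sequence.

tonal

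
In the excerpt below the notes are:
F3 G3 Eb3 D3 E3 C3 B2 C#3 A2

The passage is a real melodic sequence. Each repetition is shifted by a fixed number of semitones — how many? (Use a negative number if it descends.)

The 3-note cells begin on F3, D3, B2 — each down a 3rd from the last.
Counting half-steps from F3 to D3: -3.

-3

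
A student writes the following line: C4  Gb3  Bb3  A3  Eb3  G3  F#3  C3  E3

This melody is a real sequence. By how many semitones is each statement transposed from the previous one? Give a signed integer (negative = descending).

Taking 3-note groups, the heads are C4, A3, F#3: the pattern moves down a 3rd.
C4→A3 is 57 − 60 = -3 semitones.

-3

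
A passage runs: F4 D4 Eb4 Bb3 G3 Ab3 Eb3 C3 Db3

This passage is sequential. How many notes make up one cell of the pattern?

3

Try groups of 3 (3 cells in 9 notes):
F4 D4 Eb4 | Bb3 G3 Ab3 | Eb3 C3 Db3
Every group is a transposition down a 5th of the one before; no shorter unit works.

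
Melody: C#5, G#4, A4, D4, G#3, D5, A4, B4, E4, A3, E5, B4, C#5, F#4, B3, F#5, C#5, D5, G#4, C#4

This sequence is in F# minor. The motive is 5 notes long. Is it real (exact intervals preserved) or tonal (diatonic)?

tonal

Every note is diatonic to F# minor.
Cell 1 has +1 semitones from note 2 to 3, but cell 2 has +2 — the interval quality changes while the contour stays the same, which is the hallmark of a tonal sequence.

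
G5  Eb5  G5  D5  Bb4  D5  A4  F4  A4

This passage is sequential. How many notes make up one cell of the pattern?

There are 9 notes; a 3-note unit gives 3 cells:
G5 Eb5 G5 | D5 Bb4 D5 | A4 F4 A4
That's a consistent down a 4th shift per cell, and no other grouping gives one.

3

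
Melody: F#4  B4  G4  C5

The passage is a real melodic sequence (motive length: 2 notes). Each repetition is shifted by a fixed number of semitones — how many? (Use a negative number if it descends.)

Unit = 2 notes; the statements start on F#4, G4, moving up a 2nd each time.
Counting half-steps from F#4 to G4: 1.

1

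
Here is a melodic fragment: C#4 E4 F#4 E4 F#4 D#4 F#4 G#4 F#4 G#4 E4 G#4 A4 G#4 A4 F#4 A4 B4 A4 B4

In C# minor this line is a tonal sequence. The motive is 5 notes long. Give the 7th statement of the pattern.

B4 D#5 E5 D#5 E5

Unit = 5 notes; the statements start on C#4, D#4, E4, F#4, moving up a 2nd each time.
Continuing the starts: G#4 → A4 → B4.
From B4 the diatonic shape gives B4 D#5 E5 D#5 E5.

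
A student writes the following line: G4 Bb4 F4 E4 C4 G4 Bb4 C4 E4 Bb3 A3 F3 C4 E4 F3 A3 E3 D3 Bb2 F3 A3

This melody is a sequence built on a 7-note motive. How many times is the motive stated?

21 notes in groups of 7 gives 21/7 = 3 statements.
Starts: G4, C4, F3 — each down a 5th.

3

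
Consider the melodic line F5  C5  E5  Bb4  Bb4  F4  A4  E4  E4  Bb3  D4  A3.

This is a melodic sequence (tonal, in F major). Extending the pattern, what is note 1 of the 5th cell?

D3

Grouping in 4s, the 1st note of each cell is F5, Bb4, E4.
Carrying that down a 5th forward: A3 → D3.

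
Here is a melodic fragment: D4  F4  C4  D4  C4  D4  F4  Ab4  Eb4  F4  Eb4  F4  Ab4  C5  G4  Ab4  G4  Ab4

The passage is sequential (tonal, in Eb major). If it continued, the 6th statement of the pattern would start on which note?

G5

Unit = 6 notes; the statements start on D4, F4, Ab4, moving up a 3rd each time.
Continuing: C5 → Eb5 → G5. Statement 6 starts on G5.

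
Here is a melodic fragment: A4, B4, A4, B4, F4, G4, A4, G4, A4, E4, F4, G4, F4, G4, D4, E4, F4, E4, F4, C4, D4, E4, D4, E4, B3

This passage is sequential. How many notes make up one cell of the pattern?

There are 25 notes; a 5-note unit gives 5 cells:
A4 B4 A4 B4 F4 | G4 A4 G4 A4 E4 | F4 G4 F4 G4 D4 | E4 F4 E4 F4 C4 | D4 E4 D4 E4 B3
Every group is a transposition down a 2nd of the one before; no shorter unit works.

5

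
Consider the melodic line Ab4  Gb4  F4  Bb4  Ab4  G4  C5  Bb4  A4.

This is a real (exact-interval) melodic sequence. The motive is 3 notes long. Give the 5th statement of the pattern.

E5 D5 C#5

The 3-note cells begin on Ab4, Bb4, C5 — each up a 2nd from the last.
Carrying on: D5 → E5.
So cell 5 is E5 D5 C#5.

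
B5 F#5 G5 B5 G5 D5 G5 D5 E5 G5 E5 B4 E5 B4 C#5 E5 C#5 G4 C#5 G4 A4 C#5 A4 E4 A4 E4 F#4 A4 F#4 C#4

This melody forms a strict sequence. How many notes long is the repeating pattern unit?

There are 30 notes; a 6-note unit gives 5 cells:
B5 F#5 G5 B5 G5 D5 | G5 D5 E5 G5 E5 B4 | E5 B4 C#5 E5 C#5 G4 | C#5 G4 A4 C#5 A4 E4 | A4 E4 F#4 A4 F#4 C#4
Every group is a transposition down a 3rd of the one before; no shorter unit works.

6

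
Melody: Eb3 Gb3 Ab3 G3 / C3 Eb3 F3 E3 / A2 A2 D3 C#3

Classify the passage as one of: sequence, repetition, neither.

Note 2 of cell 3 is A2; if this were a sequence it would be C3. No unit length gives a consistent transposition pattern.

neither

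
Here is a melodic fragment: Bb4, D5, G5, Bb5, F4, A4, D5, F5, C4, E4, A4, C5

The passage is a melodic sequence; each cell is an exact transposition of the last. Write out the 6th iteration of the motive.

A2 C#3 F#3 A3

Taking 4-note groups, the heads are Bb4, F4, C4: the pattern moves down a 4th.
Continuing the starts: G3 → D3 → A2.
So cell 6 is A2 C#3 F#3 A3.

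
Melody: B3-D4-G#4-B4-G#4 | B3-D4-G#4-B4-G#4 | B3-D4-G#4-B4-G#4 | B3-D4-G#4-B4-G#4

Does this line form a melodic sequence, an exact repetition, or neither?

repetition

Each 5-note cell is identical (B3 D4 G#4 B4 G#4), restated at the same pitch.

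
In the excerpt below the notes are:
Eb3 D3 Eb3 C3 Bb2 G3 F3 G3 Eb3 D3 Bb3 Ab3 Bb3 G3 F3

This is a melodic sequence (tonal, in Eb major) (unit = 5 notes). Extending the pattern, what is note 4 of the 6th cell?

F4

The unit is 5 notes. Position-4 pitches of the 3 shown cells: C3, Eb3, G3.
Carrying that up a 3rd forward: Bb3 → D4 → F4.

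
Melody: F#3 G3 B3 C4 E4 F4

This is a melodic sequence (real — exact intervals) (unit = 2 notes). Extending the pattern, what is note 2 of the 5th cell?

Eb5

Grouping in 2s, the 2nd note of each cell is G3, C4, F4.
Carrying that up a 4th forward: Bb4 → Eb5.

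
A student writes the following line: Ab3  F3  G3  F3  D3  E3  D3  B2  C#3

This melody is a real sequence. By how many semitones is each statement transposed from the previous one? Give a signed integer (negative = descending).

-3

Unit = 3 notes; the statements start on Ab3, F3, D3, moving down a 3rd each time.
Ab3→F3 is 53 − 56 = -3 semitones.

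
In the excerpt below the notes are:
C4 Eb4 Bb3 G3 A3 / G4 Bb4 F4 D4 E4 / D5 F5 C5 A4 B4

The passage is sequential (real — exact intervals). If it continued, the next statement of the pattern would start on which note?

The 5-note cells begin on C4, G4, D5 — each up a 5th from the last.
One more step up a 5th gives A5.

A5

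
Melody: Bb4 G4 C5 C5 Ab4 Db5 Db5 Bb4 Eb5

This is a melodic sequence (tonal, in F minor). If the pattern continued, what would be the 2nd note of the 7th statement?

With 3-note cells, note 2 of each statement runs G4, Ab4, Bb4.
Extending up a 2nd: C5 → Db5 → Eb5 → F5.

F5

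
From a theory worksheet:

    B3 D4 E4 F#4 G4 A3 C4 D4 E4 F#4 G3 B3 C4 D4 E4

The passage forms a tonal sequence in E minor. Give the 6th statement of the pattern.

D3 F#3 G3 A3 B3

Taking 5-note groups, the heads are B3, A3, G3: the pattern moves down a 2nd.
Continuing the starts: F#3 → E3 → D3.
So cell 6 is D3 F#3 G3 A3 B3.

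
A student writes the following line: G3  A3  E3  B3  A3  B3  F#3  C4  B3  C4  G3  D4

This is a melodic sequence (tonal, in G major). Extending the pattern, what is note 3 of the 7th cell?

The unit is 4 notes. Position-3 pitches of the 3 shown cells: E3, F#3, G3.
Carrying that up a 2nd forward: A3 → B3 → C4 → D4.

D4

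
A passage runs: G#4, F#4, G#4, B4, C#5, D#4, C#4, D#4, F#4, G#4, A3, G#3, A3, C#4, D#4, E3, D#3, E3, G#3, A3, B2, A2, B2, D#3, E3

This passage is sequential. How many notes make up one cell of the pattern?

5

There are 25 notes; a 5-note unit gives 5 cells:
G#4 F#4 G#4 B4 C#5 | D#4 C#4 D#4 F#4 G#4 | A3 G#3 A3 C#4 D#4 | E3 D#3 E3 G#3 A3 | B2 A2 B2 D#3 E3
Each cell is the previous one down a 4th — so the unit is 5 notes.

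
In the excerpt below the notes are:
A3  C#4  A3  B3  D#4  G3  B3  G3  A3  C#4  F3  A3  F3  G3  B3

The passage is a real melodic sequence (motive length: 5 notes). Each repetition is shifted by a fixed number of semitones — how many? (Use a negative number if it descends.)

With a 5-note motive the entries are A3, G3, F3, each down a 2nd from the previous.
A3 to G3 spans -2 semitones.

-2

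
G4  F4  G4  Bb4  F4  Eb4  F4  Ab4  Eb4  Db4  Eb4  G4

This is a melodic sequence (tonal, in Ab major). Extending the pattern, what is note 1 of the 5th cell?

Grouping in 4s, the 1st note of each cell is G4, F4, Eb4.
Extending down a 2nd: Db4 → C4.

C4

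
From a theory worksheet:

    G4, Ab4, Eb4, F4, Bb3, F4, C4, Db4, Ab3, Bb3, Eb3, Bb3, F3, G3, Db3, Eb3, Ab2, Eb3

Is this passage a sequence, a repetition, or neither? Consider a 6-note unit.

Each 6-note cell is the previous one transposed down a 5th.

sequence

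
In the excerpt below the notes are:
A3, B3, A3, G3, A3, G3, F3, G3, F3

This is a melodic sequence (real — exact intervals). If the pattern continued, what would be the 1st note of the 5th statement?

Db3

With 3-note cells, note 1 of each statement runs A3, G3, F3.
Each moves down a 2nd. Continuing: Eb3 → Db3.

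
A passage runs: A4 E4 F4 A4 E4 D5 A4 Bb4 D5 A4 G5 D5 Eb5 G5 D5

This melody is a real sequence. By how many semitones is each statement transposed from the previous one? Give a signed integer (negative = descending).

Taking 5-note groups, the heads are A4, D5, G5: the pattern moves up a 4th.
Counting half-steps from A4 to D5: 5.

5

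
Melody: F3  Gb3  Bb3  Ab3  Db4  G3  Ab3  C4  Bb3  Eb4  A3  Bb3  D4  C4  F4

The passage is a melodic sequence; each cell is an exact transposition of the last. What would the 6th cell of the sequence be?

The 5-note cells begin on F3, G3, A3 — each up a 2nd from the last.
Extending up a 2nd: B3 → C#4 → D#4.
Statement 6 starts on D#4 and keeps the same exact contour: D#4 E4 G#4 F#4 B4.

D#4 E4 G#4 F#4 B4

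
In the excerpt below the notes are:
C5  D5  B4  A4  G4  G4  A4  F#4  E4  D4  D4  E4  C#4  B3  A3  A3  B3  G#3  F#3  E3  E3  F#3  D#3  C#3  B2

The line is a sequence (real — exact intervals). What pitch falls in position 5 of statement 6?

F#2

The unit is 5 notes. Position-5 pitches of the 5 shown cells: G4, D4, A3, E3, B2.
Each moves down a 4th; the next is F#2.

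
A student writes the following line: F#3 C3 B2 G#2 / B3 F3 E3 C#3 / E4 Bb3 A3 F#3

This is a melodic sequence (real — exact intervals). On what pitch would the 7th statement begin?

C6

With a 4-note motive the entries are F#3, B3, E4, each up a 4th from the previous.
Continuing: A4 → D5 → G5 → C6. Statement 7 starts on C6.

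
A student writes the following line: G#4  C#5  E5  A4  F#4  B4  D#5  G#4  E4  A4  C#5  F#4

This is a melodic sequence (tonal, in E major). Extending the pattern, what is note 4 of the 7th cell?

The unit is 4 notes. Position-4 pitches of the 3 shown cells: A4, G#4, F#4.
Carrying that down a 2nd forward: E4 → D#4 → C#4 → B3.

B3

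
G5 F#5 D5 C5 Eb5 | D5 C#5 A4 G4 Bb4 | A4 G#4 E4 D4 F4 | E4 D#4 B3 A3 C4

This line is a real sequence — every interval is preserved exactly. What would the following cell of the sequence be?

B3 A#3 F#3 E3 G3

The 5-note cells begin on G5, D5, A4, E4 — each down a 4th from the last.
Statement 5 starts on B3 and keeps the same exact contour: B3 A#3 F#3 E3 G3.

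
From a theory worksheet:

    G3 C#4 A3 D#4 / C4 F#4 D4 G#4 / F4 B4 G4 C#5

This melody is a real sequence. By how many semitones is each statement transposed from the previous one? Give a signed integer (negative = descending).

Taking 4-note groups, the heads are G3, C4, F4: the pattern moves up a 4th.
G3→C4 is 60 − 55 = 5 semitones.

5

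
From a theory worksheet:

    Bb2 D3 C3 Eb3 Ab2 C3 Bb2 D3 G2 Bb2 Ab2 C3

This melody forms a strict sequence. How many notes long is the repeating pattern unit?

There are 12 notes; a 4-note unit gives 3 cells:
Bb2 D3 C3 Eb3 | Ab2 C3 Bb2 D3 | G2 Bb2 Ab2 C3
Every group is a transposition down a 2nd of the one before; no shorter unit works.

4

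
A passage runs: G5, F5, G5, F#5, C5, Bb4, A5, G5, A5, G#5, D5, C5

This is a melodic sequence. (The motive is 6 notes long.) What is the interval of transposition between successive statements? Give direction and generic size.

With a 6-note motive the entries are G5, A5, each up a 2nd from the previous.
From G5 to A5: up a 2nd.

up a 2nd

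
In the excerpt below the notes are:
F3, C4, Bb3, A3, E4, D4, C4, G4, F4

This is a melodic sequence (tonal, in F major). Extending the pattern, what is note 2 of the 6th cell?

F5

With 3-note cells, note 2 of each statement runs C4, E4, G4.
Extending up a 3rd: Bb4 → D5 → F5.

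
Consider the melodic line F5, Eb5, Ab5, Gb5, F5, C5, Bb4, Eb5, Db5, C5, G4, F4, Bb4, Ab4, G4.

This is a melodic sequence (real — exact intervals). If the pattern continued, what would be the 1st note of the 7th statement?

B2

The unit is 5 notes. Position-1 pitches of the 3 shown cells: F5, C5, G4.
Extending down a 4th: D4 → A3 → E3 → B2.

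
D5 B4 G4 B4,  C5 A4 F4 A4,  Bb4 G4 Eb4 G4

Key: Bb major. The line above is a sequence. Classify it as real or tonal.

Each cell has the same semitone pattern (-3, -4, 4) — intervals are preserved exactly.
And B4 lies outside Bb major, so the sequence is real rather than tonal.

real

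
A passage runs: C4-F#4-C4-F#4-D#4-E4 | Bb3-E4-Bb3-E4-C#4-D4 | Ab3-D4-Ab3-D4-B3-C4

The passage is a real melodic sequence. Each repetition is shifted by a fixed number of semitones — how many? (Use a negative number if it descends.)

Taking 6-note groups, the heads are C4, Bb3, Ab3: the pattern moves down a 2nd.
C4 to Bb3 spans -2 semitones.

-2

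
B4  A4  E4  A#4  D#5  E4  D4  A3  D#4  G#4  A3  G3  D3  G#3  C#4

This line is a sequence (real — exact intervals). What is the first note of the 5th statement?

G2

With a 5-note motive the entries are B4, E4, A3, each down a 5th from the previous.
Continuing: D3 → G2. Statement 5 starts on G2.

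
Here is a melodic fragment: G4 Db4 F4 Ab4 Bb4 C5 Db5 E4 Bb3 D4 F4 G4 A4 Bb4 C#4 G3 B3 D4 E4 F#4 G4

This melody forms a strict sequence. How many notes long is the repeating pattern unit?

7

There are 21 notes; a 7-note unit gives 3 cells:
G4 Db4 F4 Ab4 Bb4 C5 Db5 | E4 Bb3 D4 F4 G4 A4 Bb4 | C#4 G3 B3 D4 E4 F#4 G4
That's a consistent down a 3rd shift per cell, and no other grouping gives one.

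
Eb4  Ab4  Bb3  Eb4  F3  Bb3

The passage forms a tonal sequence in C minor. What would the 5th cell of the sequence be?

G2 C3

Taking 2-note groups, the heads are Eb4, Bb3, F3: the pattern moves down a 4th.
Extending down a 4th: C3 → G2.
From G2 the diatonic shape gives G2 C3.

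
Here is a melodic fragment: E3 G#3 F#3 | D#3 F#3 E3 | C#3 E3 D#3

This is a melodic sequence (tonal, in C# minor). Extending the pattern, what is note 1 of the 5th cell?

A2

The unit is 3 notes. Position-1 pitches of the 3 shown cells: E3, D#3, C#3.
Each moves down a 2nd. Continuing: B2 → A2.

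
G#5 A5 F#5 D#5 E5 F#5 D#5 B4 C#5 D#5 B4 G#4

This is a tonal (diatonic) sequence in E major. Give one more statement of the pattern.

A4 B4 G#4 E4

With a 4-note motive the entries are G#5, E5, C#5, each down a 3rd from the previous.
So cell 4 is A4 B4 G#4 E4.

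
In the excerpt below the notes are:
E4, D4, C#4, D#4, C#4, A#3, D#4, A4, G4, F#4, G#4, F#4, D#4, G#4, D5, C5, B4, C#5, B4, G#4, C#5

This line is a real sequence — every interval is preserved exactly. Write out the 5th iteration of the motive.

Taking 7-note groups, the heads are E4, A4, D5: the pattern moves up a 4th.
Continuing the starts: G5 → C6.
Statement 5 starts on C6 and keeps the same exact contour: C6 Bb5 A5 B5 A5 F#5 B5.

C6 Bb5 A5 B5 A5 F#5 B5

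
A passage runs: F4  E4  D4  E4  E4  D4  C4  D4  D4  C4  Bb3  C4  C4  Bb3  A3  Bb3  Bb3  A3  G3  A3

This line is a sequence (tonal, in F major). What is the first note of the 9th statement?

E3

With a 4-note motive the entries are F4, E4, D4, C4, Bb3, each down a 2nd from the previous.
Continuing: A3 → G3 → F3 → E3. Statement 9 starts on E3.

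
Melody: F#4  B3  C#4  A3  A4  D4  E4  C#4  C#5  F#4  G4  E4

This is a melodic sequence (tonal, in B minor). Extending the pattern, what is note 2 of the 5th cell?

C#5

The unit is 4 notes. Position-2 pitches of the 3 shown cells: B3, D4, F#4.
Extending up a 3rd: A4 → C#5.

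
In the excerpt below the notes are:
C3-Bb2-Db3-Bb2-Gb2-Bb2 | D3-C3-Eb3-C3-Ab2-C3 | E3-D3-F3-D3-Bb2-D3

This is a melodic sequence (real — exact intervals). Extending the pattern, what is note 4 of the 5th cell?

The unit is 6 notes. Position-4 pitches of the 3 shown cells: Bb2, C3, D3.
Carrying that up a 2nd forward: E3 → F#3.

F#3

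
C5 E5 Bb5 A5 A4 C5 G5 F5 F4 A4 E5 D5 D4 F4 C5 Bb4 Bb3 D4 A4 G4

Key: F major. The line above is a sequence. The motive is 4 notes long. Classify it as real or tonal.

tonal

Every note is diatonic to F major.
Cell 1 has +4 semitones from note 1 to 2, but cell 2 has +3 — the interval quality changes while the contour stays the same, which is the hallmark of a tonal sequence.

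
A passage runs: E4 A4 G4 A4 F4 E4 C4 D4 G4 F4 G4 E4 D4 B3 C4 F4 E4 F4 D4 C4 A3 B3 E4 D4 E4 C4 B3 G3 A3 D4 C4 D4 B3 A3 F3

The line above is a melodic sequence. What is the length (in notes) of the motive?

There are 35 notes; a 7-note unit gives 5 cells:
E4 A4 G4 A4 F4 E4 C4 | D4 G4 F4 G4 E4 D4 B3 | C4 F4 E4 F4 D4 C4 A3 | B3 E4 D4 E4 C4 B3 G3 | A3 D4 C4 D4 B3 A3 F3
That's a consistent down a 2nd shift per cell, and no other grouping gives one.

7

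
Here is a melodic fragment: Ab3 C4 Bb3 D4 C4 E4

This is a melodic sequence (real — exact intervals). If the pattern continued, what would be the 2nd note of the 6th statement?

A#4

With 2-note cells, note 2 of each statement runs C4, D4, E4.
Carrying that up a 2nd forward: F#4 → G#4 → A#4.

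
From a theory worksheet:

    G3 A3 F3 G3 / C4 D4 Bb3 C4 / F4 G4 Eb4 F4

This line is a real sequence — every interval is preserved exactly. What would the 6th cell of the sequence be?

Unit = 4 notes; the statements start on G3, C4, F4, moving up a 4th each time.
Carrying on: Bb4 → Eb5 → Ab5.
So cell 6 is Ab5 Bb5 Gb5 Ab5.

Ab5 Bb5 Gb5 Ab5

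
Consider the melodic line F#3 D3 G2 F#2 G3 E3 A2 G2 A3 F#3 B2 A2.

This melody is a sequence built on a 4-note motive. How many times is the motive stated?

3

12 notes in groups of 4 gives 12/4 = 3 statements.
Starts: F#3, G3, A3 — each up a 2nd.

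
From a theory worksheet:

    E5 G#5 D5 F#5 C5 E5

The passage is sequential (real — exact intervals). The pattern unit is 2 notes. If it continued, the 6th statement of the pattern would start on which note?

Unit = 2 notes; the statements start on E5, D5, C5, moving down a 2nd each time.
Extending the heads down a 2nd: Bb4 → Ab4 → Gb4.

Gb4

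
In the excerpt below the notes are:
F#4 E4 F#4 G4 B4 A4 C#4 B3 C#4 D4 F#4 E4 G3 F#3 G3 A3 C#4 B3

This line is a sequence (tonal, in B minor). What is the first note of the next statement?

With a 6-note motive the entries are F#4, C#4, G3, each down a 4th from the previous.
The next head, down a 4th from G3, is D3.

D3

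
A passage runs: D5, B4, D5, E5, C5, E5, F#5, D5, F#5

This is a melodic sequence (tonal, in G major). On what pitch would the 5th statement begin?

The 3-note cells begin on D5, E5, F#5 — each up a 2nd from the last.
Continuing: G5 → A5. Statement 5 starts on A5.

A5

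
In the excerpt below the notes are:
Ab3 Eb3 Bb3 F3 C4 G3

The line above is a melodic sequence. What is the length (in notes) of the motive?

2

There are 6 notes; a 2-note unit gives 3 cells:
Ab3 Eb3 | Bb3 F3 | C4 G3
Each cell is the previous one up a 2nd — so the unit is 2 notes.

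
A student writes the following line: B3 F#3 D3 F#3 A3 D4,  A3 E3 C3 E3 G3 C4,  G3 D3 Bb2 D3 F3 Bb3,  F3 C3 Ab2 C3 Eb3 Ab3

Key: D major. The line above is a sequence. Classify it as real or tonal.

Each cell has the same semitone pattern (-5, -4, 4, 3, 5) — intervals are preserved exactly.
And C3 lies outside D major, so the sequence is real rather than tonal.

real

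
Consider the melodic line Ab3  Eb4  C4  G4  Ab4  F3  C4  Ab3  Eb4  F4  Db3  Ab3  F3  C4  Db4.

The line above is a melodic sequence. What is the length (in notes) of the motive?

15 notes total. Splitting into 3 groups of 5:
Ab3 Eb4 C4 G4 Ab4 | F3 C4 Ab3 Eb4 F4 | Db3 Ab3 F3 C4 Db4
That's a consistent down a 3rd shift per cell, and no other grouping gives one.

5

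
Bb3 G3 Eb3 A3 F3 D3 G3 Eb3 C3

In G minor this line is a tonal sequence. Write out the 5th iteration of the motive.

The 3-note cells begin on Bb3, A3, G3 — each down a 2nd from the last.
Continuing the starts: F3 → Eb3.
So cell 5 is Eb3 C3 A2.

Eb3 C3 A2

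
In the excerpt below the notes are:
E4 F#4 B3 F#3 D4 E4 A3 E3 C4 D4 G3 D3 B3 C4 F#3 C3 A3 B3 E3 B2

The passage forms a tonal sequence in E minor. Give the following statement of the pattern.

The 4-note cells begin on E4, D4, C4, B3, A3 — each down a 2nd from the last.
From G3 the diatonic shape gives G3 A3 D3 A2.

G3 A3 D3 A2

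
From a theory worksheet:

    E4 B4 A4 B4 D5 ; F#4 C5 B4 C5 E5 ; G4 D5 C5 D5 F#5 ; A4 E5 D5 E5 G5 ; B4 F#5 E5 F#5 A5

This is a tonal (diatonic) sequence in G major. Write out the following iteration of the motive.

Unit = 5 notes; the statements start on E4, F#4, G4, A4, B4, moving up a 2nd each time.
Statement 6 starts on C5 and keeps the same diatonic contour: C5 G5 F#5 G5 B5.

C5 G5 F#5 G5 B5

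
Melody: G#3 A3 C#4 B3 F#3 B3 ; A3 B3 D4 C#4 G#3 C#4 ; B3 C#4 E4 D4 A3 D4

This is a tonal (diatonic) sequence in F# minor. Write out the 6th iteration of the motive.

The 6-note cells begin on G#3, A3, B3 — each up a 2nd from the last.
Carrying on: C#4 → D4 → E4.
From E4 the diatonic shape gives E4 F#4 A4 G#4 D4 G#4.

E4 F#4 A4 G#4 D4 G#4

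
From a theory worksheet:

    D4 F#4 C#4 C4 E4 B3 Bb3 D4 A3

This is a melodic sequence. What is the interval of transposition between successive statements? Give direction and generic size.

down a 2nd

Taking 3-note groups, the heads are D4, C4, Bb3: the pattern moves down a 2nd.
From D4 to C4: down a 2nd.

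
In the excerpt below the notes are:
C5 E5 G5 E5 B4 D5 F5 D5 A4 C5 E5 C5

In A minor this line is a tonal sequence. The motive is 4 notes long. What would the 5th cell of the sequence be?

Taking 4-note groups, the heads are C5, B4, A4: the pattern moves down a 2nd.
Continuing the starts: G4 → F4.
From F4 the diatonic shape gives F4 A4 C5 A4.

F4 A4 C5 A4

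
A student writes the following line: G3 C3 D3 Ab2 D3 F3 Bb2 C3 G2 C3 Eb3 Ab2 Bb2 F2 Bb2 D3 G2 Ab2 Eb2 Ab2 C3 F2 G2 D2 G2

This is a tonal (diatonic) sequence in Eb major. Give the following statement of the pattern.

Bb2 Eb2 F2 C2 F2

The 5-note cells begin on G3, F3, Eb3, D3, C3 — each down a 2nd from the last.
From Bb2 the diatonic shape gives Bb2 Eb2 F2 C2 F2.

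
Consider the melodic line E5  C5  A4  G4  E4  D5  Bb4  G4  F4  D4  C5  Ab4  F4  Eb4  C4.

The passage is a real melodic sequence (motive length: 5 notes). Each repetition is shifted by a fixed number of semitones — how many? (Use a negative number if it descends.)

-2

Unit = 5 notes; the statements start on E5, D5, C5, moving down a 2nd each time.
E5 to D5 spans -2 semitones.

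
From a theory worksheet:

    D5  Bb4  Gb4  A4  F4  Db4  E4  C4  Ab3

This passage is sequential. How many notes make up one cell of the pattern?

3

There are 9 notes; a 3-note unit gives 3 cells:
D5 Bb4 Gb4 | A4 F4 Db4 | E4 C4 Ab3
Every group is a transposition down a 4th of the one before; no shorter unit works.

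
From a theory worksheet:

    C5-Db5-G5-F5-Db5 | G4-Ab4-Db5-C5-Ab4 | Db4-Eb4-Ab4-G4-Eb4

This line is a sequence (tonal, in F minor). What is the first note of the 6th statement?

With a 5-note motive the entries are C5, G4, Db4, each down a 4th from the previous.
Continuing: Ab3 → Eb3 → Bb2. Statement 6 starts on Bb2.

Bb2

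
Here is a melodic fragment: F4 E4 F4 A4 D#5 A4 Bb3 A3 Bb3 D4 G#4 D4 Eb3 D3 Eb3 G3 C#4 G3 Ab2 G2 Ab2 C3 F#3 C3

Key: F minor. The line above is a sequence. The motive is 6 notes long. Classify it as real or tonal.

real

Each cell has the same semitone pattern (-1, 1, 4, 6, -6) — intervals are preserved exactly.
And E4 lies outside F minor, so the sequence is real rather than tonal.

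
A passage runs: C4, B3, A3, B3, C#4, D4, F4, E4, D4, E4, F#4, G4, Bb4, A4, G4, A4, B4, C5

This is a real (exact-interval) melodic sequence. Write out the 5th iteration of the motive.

Unit = 6 notes; the statements start on C4, F4, Bb4, moving up a 4th each time.
Carrying on: Eb5 → Ab5.
Statement 5 starts on Ab5 and keeps the same exact contour: Ab5 G5 F5 G5 A5 Bb5.

Ab5 G5 F5 G5 A5 Bb5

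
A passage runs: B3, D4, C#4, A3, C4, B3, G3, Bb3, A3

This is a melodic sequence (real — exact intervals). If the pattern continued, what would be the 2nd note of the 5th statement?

Gb3

The unit is 3 notes. Position-2 pitches of the 3 shown cells: D4, C4, Bb3.
Carrying that down a 2nd forward: Ab3 → Gb3.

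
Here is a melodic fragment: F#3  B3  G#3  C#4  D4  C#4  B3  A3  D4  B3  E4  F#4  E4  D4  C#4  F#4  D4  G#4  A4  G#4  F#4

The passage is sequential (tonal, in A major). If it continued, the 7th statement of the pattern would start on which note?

The 7-note cells begin on F#3, A3, C#4 — each up a 3rd from the last.
Continuing: E4 → G#4 → B4 → D5. Statement 7 starts on D5.

D5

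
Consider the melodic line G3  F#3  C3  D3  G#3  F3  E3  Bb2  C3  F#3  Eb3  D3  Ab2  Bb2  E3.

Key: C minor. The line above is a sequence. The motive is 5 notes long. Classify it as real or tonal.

Each cell has the same semitone pattern (-1, -6, 2, 6) — intervals are preserved exactly.
And F#3 lies outside C minor, so the sequence is real rather than tonal.

real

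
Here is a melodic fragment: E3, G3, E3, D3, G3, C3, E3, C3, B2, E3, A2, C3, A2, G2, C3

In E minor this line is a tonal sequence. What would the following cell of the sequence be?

Taking 5-note groups, the heads are E3, C3, A2: the pattern moves down a 3rd.
Statement 4 starts on F#2 and keeps the same diatonic contour: F#2 A2 F#2 E2 A2.

F#2 A2 F#2 E2 A2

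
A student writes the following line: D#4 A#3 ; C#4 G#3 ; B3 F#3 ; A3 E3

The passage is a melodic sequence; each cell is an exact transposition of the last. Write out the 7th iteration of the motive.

Eb3 Bb2

Unit = 2 notes; the statements start on D#4, C#4, B3, A3, moving down a 2nd each time.
Extending down a 2nd: G3 → F3 → Eb3.
So cell 7 is Eb3 Bb2.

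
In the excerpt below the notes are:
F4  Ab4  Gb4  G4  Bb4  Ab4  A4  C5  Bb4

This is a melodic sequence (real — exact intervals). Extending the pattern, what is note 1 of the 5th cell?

With 3-note cells, note 1 of each statement runs F4, G4, A4.
Extending up a 2nd: B4 → C#5.

C#5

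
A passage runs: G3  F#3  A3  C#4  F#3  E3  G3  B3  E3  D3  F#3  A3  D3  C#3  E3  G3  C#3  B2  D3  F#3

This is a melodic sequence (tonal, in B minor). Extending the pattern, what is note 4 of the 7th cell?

D3

The unit is 4 notes. Position-4 pitches of the 5 shown cells: C#4, B3, A3, G3, F#3.
Extending down a 2nd: E3 → D3.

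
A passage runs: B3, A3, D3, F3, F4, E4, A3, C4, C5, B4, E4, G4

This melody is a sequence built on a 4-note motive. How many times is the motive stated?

3

12 notes in groups of 4 gives 12/4 = 3 statements.
Starts: B3, F4, C5 — each up a 5th.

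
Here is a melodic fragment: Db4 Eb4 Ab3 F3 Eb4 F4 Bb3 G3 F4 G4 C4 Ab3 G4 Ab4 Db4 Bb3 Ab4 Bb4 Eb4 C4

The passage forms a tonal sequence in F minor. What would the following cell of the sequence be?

Bb4 C5 F4 Db4

Unit = 4 notes; the statements start on Db4, Eb4, F4, G4, Ab4, moving up a 2nd each time.
Statement 6 starts on Bb4 and keeps the same diatonic contour: Bb4 C5 F4 Db4.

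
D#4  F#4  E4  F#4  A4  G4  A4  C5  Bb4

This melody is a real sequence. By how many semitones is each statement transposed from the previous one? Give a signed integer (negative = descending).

3

Taking 3-note groups, the heads are D#4, F#4, A4: the pattern moves up a 3rd.
D#4→F#4 is 66 − 63 = 3 semitones.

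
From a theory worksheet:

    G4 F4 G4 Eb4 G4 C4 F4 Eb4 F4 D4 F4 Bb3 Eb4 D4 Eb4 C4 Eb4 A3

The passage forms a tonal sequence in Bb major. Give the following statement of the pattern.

Taking 6-note groups, the heads are G4, F4, Eb4: the pattern moves down a 2nd.
From D4 the diatonic shape gives D4 C4 D4 Bb3 D4 G3.

D4 C4 D4 Bb3 D4 G3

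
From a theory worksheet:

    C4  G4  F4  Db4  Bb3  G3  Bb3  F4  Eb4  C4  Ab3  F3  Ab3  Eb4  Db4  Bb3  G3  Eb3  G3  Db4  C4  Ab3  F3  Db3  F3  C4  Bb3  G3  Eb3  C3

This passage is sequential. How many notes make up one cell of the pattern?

6

Try groups of 6 (5 cells in 30 notes):
C4 G4 F4 Db4 Bb3 G3 | Bb3 F4 Eb4 C4 Ab3 F3 | Ab3 Eb4 Db4 Bb3 G3 Eb3 | G3 Db4 C4 Ab3 F3 Db3 | F3 C4 Bb3 G3 Eb3 C3
Every group is a transposition down a 2nd of the one before; no shorter unit works.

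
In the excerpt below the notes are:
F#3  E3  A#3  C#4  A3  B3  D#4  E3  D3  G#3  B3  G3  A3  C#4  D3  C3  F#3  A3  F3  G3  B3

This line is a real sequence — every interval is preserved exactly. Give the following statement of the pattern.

With a 7-note motive the entries are F#3, E3, D3, each down a 2nd from the previous.
Statement 4 starts on C3 and keeps the same exact contour: C3 Bb2 E3 G3 Eb3 F3 A3.

C3 Bb2 E3 G3 Eb3 F3 A3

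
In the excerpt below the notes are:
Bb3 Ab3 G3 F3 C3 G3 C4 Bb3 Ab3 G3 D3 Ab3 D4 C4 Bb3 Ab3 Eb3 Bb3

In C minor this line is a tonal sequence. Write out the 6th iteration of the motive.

G4 F4 Eb4 D4 Ab3 Eb4

With a 6-note motive the entries are Bb3, C4, D4, each up a 2nd from the previous.
Continuing the starts: Eb4 → F4 → G4.
From G4 the diatonic shape gives G4 F4 Eb4 D4 Ab3 Eb4.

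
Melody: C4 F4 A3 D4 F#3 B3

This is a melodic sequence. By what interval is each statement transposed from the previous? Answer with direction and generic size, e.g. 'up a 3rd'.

down a 3rd

Taking 2-note groups, the heads are C4, A3, F#3: the pattern moves down a 3rd.
C4 to A3 is down a 3rd.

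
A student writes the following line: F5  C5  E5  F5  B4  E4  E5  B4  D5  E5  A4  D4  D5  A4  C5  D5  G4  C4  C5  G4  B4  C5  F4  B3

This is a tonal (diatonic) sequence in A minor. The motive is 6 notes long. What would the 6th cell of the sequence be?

A4 E4 G4 A4 D4 G3

Taking 6-note groups, the heads are F5, E5, D5, C5: the pattern moves down a 2nd.
Continuing the starts: B4 → A4.
So cell 6 is A4 E4 G4 A4 D4 G3.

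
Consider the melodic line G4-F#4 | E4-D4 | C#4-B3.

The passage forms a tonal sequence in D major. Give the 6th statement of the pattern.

Unit = 2 notes; the statements start on G4, E4, C#4, moving down a 3rd each time.
Continuing the starts: A3 → F#3 → D3.
So cell 6 is D3 C#3.

D3 C#3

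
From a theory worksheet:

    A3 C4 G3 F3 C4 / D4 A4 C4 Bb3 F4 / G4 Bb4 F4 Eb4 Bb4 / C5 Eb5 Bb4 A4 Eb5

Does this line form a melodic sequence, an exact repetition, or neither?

Note 2 of cell 2 is A4; if this were a sequence it would be F4. No unit length gives a consistent transposition pattern.

neither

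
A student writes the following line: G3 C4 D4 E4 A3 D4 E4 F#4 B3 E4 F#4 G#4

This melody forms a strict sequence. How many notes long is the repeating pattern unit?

Try groups of 4 (3 cells in 12 notes):
G3 C4 D4 E4 | A3 D4 E4 F#4 | B3 E4 F#4 G#4
Every group is a transposition up a 2nd of the one before; no shorter unit works.

4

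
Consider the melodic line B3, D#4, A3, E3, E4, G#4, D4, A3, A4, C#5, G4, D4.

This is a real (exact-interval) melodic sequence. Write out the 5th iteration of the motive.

Unit = 4 notes; the statements start on B3, E4, A4, moving up a 4th each time.
Carrying on: D5 → G5.
So cell 5 is G5 B5 F5 C5.

G5 B5 F5 C5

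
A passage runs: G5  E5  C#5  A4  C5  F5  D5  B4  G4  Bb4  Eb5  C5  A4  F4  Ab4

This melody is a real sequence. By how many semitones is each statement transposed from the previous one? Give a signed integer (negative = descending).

The 5-note cells begin on G5, F5, Eb5 — each down a 2nd from the last.
G5 to F5 spans -2 semitones.

-2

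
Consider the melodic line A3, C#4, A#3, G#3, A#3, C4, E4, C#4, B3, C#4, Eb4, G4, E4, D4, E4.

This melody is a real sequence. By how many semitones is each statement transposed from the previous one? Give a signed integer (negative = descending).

3

Taking 5-note groups, the heads are A3, C4, Eb4: the pattern moves up a 3rd.
A3 to C4 spans +3 semitones.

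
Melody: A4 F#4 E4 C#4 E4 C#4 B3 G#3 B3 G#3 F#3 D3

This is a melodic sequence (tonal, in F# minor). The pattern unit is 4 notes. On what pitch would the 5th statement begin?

Taking 4-note groups, the heads are A4, E4, B3: the pattern moves down a 4th.
Extending the heads down a 4th: F#3 → C#3.

C#3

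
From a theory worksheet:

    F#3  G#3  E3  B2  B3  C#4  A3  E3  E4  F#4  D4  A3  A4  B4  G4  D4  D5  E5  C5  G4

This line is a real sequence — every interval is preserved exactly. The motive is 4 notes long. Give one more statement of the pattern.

G5 A5 F5 C5

The 4-note cells begin on F#3, B3, E4, A4, D5 — each up a 4th from the last.
So cell 6 is G5 A5 F5 C5.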